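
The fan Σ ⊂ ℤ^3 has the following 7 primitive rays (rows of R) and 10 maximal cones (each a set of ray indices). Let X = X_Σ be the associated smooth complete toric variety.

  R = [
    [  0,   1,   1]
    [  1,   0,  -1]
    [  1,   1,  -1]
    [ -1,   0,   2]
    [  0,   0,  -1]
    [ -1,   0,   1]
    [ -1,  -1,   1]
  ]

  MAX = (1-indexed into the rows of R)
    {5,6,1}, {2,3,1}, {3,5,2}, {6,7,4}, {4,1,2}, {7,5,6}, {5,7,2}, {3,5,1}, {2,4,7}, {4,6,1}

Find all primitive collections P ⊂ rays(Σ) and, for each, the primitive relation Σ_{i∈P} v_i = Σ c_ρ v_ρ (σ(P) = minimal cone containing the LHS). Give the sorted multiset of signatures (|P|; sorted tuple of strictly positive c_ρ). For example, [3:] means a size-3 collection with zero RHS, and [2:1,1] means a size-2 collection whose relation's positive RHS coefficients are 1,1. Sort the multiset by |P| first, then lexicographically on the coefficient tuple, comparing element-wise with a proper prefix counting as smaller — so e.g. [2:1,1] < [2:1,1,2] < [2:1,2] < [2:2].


Σ has 7 primitive collections:

  {2,6}:  v_{2} + v_{6} = 0 — sig = [2:]
  {3,7}:  v_{3} + v_{7} = 0 — sig = [2:]
  {1,7}:  v_{1} + v_{7} = v_{4} — sig = [2:1]
  {3,4}:  v_{3} + v_{4} = v_{1} — sig = [2:1]
  {4,5}:  v_{4} + v_{5} = v_{6} — sig = [2:1]
  {3,6}:  v_{3} + v_{6} = v_{1} + v_{5} — sig = [2:1,1]
  {1,2,5}:  v_{1} + v_{2} + v_{5} = v_{3} — sig = [3:1]

so the primitive-relation signature multiset is
    [2:]
    [2:]
    [2:1]
    [2:1]
    [2:1]
    [2:1,1]
    [3:1]


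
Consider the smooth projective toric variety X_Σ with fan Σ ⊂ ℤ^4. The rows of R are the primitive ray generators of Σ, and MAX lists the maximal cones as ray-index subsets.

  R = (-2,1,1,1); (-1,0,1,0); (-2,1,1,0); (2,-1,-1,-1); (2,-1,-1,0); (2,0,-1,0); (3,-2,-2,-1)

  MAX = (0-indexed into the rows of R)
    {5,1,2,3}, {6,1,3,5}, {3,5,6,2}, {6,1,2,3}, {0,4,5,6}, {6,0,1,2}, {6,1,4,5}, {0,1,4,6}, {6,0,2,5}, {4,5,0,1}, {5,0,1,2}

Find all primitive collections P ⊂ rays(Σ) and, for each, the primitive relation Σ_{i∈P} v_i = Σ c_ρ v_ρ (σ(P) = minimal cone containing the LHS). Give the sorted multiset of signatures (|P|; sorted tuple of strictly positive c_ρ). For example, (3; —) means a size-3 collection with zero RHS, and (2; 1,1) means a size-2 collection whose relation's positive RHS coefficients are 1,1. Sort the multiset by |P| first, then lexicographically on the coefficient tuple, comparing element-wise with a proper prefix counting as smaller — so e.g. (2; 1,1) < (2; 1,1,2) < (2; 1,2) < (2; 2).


The 5 primitive collections of Σ (r=7, n=4):

  • {0,3}:  v_{0} + v_{3} = 0 — sig = (2; —)
  • {2,4}:  v_{2} + v_{4} = 0 — sig = (2; —)
  • {3,4}:  v_{3} + v_{4} = v_{1} + v_{5} + v_{6} — sig = (2; 1,1,1)
  • {0,1,5,6}:  v_{0} + v_{1} + v_{5} + v_{6} = v_{4} — sig = (4; 1)
  • {1,2,5,6}:  v_{1} + v_{2} + v_{5} + v_{6} = v_{3} — sig = (4; 1)

Hence PRS(X_Σ) =
    |P|=2: 3 collections, coeffs (), (), (1,1,1)
    |P|=4: 2 collections, coeffs (1), (1)


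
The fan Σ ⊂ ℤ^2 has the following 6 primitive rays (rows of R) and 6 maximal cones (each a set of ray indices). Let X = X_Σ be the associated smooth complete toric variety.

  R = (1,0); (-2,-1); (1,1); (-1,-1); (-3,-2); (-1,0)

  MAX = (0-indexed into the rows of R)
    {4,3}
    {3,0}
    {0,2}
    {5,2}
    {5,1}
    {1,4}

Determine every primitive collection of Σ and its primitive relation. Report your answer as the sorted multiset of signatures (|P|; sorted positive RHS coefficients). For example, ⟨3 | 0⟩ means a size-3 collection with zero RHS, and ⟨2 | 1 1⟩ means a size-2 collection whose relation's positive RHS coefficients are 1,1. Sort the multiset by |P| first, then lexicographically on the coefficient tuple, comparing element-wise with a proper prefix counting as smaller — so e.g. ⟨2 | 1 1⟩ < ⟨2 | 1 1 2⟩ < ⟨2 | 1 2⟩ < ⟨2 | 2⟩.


The 9 primitive collections of Σ (r=6, n=2):

  • {0,5}:  v_{0} + v_{5} = 0 ; sig = ⟨2 | 0⟩
  • {2,3}:  v_{2} + v_{3} = 0 ; sig = ⟨2 | 0⟩
  • {0,1}:  v_{0} + v_{1} = v_{3} ; sig = ⟨2 | 1⟩
  • {1,2}:  v_{1} + v_{2} = v_{5} ; sig = ⟨2 | 1⟩
  • {1,3}:  v_{1} + v_{3} = v_{4} ; sig = ⟨2 | 1⟩
  • {2,4}:  v_{2} + v_{4} = v_{1} ; sig = ⟨2 | 1⟩
  • {3,5}:  v_{3} + v_{5} = v_{1} ; sig = ⟨2 | 1⟩
  • {0,4}:  v_{0} + v_{4} = 2·v_{3} ; sig = ⟨2 | 2⟩
  • {4,5}:  v_{4} + v_{5} = 2·v_{1} ; sig = ⟨2 | 2⟩

Hence PRS(X_Σ) =
{ ⟨2 | 0⟩ ×2,  ⟨2 | 1⟩ ×5,  ⟨2 | 2⟩ ×2 }


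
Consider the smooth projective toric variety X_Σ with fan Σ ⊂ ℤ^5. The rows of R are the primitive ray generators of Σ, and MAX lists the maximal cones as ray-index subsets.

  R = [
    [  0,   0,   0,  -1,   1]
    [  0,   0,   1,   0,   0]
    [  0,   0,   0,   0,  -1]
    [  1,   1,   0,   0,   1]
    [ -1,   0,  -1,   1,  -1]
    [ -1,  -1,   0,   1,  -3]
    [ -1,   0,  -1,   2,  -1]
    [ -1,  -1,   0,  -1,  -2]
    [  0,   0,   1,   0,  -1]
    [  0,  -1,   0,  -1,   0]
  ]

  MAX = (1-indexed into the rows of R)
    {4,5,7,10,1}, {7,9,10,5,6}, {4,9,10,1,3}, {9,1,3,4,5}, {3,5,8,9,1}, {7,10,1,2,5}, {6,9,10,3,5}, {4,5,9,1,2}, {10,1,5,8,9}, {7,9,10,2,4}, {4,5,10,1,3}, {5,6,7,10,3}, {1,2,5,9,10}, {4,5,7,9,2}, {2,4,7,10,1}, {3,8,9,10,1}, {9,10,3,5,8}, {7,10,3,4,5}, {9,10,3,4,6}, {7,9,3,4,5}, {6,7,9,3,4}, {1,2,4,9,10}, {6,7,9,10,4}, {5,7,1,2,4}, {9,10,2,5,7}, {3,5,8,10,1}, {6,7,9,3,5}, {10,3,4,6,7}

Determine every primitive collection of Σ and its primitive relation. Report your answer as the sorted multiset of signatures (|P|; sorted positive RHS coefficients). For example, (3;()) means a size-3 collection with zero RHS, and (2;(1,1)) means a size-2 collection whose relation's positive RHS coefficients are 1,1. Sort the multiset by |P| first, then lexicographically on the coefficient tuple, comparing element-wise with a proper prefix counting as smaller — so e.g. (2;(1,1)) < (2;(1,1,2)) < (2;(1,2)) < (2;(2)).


The 14 primitive collections of Σ (r=10, n=5):

  P={2,3}:  v_{2} + v_{3} = v_{9} ; sig = (2;(1))
  P={1,6}:  v_{1} + v_{6} = v_{5} + v_{9} + v_{10} ; sig = (2;(1,1,1))
  P={2,8}:  v_{2} + v_{8} = v_{1} + v_{5} + 2·v_{9} + v_{10} ; sig = (2;(1,1,1,2))
  P={2,6}:  v_{2} + v_{6} = v_{7} + 2·v_{9} + v_{10} ; sig = (2;(1,1,2))
  P={7,8}:  v_{7} + v_{8} = 2·v_{5} + v_{9} + v_{10} ; sig = (2;(1,1,2))
  P={4,8}:  v_{4} + v_{8} = v_{1} + 2·v_{3} ; sig = (2;(1,2))
  P={6,8}:  v_{6} + v_{8} = v_{3} + 2·v_{5} + 2·v_{9} + 2·v_{10} ; sig = (2;(1,2,2,2))
  P={1,3,7}:  v_{1} + v_{3} + v_{7} = v_{5} ; sig = (3;(1))
  P={1,7,9}:  v_{1} + v_{7} + v_{9} = v_{2} + v_{5} ; sig = (3;(1,1))
  P={4,5,6}:  v_{4} + v_{5} + v_{6} = 2·v_{3} + v_{7} ; sig = (3;(1,2))
  P={2,4,5,10}:  v_{2} + v_{4} + v_{5} + v_{10} = 0 ; sig = (4;())
  P={3,7,9,10}:  v_{3} + v_{7} + v_{9} + v_{10} = v_{6} ; sig = (4;(1))
  P={4,5,9,10}:  v_{4} + v_{5} + v_{9} + v_{10} = v_{3} ; sig = (4;(1))
  P={1,3,5,9,10}:  v_{1} + v_{3} + v_{5} + v_{9} + v_{10} = v_{8} ; sig = (5;(1))

so the primitive-relation signature multiset is
{ (2;(1)),  (2;(1,1,1)),  (2;(1,1,1,2)),  (2;(1,1,2)) ×2,  (2;(1,2)),  (2;(1,2,2,2)),  (3;(1)),  (3;(1,1)),  (3;(1,2)),  (4;()),  (4;(1)) ×2,  (5;(1)) }


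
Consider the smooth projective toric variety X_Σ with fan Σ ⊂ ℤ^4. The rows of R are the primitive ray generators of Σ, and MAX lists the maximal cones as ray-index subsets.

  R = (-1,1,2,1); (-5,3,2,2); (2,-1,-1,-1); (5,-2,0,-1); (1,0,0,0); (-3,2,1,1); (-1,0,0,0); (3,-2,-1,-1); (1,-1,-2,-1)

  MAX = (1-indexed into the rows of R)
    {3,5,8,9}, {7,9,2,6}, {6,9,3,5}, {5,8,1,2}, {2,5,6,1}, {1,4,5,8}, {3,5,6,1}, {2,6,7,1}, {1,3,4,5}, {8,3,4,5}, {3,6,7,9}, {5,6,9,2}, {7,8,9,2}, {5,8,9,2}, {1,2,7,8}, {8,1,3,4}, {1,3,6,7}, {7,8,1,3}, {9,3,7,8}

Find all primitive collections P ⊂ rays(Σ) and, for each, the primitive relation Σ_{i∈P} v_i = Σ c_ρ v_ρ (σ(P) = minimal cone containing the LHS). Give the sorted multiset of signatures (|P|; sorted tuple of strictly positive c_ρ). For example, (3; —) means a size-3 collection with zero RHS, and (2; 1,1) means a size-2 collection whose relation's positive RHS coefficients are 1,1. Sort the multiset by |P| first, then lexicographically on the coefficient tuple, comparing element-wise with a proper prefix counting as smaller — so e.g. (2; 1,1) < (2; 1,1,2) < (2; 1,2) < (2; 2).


Minimal non-faces — 9 found among 9 rays, 19 max cones:

  P={1,9}:  v_{1} + v_{9} = 0  ⇒ sig = (2; —)
  P={5,7}:  v_{5} + v_{7} = 0  ⇒ sig = (2; —)
  P={6,8}:  v_{6} + v_{8} = 0  ⇒ sig = (2; —)
  P={2,3}:  v_{2} + v_{3} = v_{6}  ⇒ sig = (2; 1)
  P={2,4}:  v_{2} + v_{4} = v_{1} + v_{5}  ⇒ sig = (2; 1,1)
  P={4,6}:  v_{4} + v_{6} = v_{1} + v_{3} + v_{5}  ⇒ sig = (2; 1,1,1)
  P={4,7}:  v_{4} + v_{7} = v_{1} + v_{3} + v_{8}  ⇒ sig = (2; 1,1,1)
  P={4,9}:  v_{4} + v_{9} = v_{3} + v_{5} + v_{8}  ⇒ sig = (2; 1,1,1)
  P={1,3,5,8}:  v_{1} + v_{3} + v_{5} + v_{8} = v_{4}  ⇒ sig = (4; 1)

Signatures (|P|; sorted positive RHS coefficients), sorted:
    |P|=2: 8 collections, coeffs (), (), (), (1), (1,1), (1,1,1), (1,1,1), (1,1,1)
    |P|=4: 1 collection, coeffs (1)


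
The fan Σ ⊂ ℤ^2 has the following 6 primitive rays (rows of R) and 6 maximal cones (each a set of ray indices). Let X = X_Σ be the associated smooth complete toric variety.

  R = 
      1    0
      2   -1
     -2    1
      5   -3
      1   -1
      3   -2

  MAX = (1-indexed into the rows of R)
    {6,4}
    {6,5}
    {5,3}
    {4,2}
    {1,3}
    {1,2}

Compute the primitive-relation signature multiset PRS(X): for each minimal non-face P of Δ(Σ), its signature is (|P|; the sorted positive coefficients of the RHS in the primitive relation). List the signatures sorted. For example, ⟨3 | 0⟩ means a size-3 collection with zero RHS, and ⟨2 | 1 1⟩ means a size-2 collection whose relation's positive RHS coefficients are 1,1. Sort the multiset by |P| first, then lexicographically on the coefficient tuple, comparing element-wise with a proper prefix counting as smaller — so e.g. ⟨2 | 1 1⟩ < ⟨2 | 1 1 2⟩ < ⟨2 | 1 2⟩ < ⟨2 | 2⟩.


|primitive collections| = 9. Relations:

  P={2,3}:  v_{2} + v_{3} = 0 ; sig = ⟨2 | 0⟩
  P={1,5}:  v_{1} + v_{5} = v_{2} ; sig = ⟨2 | 1⟩
  P={2,5}:  v_{2} + v_{5} = v_{6} ; sig = ⟨2 | 1⟩
  P={2,6}:  v_{2} + v_{6} = v_{4} ; sig = ⟨2 | 1⟩
  P={3,4}:  v_{3} + v_{4} = v_{6} ; sig = ⟨2 | 1⟩
  P={3,6}:  v_{3} + v_{6} = v_{5} ; sig = ⟨2 | 1⟩
  P={1,6}:  v_{1} + v_{6} = 2·v_{2} ; sig = ⟨2 | 2⟩
  P={4,5}:  v_{4} + v_{5} = 2·v_{6} ; sig = ⟨2 | 2⟩
  P={1,4}:  v_{1} + v_{4} = 3·v_{2} ; sig = ⟨2 | 3⟩

so the primitive-relation signature multiset is
    ⟨2 | 0⟩
    ⟨2 | 1⟩
    ⟨2 | 1⟩
    ⟨2 | 1⟩
    ⟨2 | 1⟩
    ⟨2 | 1⟩
    ⟨2 | 2⟩
    ⟨2 | 2⟩
    ⟨2 | 3⟩


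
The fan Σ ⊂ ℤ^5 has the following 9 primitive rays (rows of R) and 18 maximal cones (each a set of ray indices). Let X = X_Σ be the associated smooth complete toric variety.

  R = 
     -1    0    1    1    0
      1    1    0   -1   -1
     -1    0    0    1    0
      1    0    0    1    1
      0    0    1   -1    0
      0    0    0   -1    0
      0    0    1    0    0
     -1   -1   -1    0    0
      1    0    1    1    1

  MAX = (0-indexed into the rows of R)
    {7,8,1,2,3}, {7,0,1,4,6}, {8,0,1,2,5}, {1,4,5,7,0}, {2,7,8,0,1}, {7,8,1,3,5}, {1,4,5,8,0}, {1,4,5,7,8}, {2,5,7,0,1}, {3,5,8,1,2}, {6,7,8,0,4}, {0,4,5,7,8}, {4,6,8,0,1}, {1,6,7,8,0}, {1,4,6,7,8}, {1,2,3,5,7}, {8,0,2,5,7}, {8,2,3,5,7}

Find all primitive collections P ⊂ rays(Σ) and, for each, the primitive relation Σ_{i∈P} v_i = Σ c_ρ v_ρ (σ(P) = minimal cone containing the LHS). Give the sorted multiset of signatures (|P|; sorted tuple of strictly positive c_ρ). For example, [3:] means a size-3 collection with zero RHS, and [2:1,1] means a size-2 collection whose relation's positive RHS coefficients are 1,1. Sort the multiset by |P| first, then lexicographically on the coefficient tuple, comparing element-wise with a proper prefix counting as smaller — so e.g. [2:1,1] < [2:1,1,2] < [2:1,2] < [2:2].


9 collections generate NE(X_Σ); each relation:

  • {2,6}:  v_{2} + v_{6} = v_{0} — sig = [2:1]
  • {3,6}:  v_{3} + v_{6} = v_{8} — sig = [2:1]
  • {5,6}:  v_{5} + v_{6} = v_{4} — sig = [2:1]
  • {0,3}:  v_{0} + v_{3} = v_{2} + v_{8} — sig = [2:1,1]
  • {2,4}:  v_{2} + v_{4} = v_{0} + v_{5} — sig = [2:1,1]
  • {3,4}:  v_{3} + v_{4} = v_{5} + v_{8} — sig = [2:1,1]
  • {1,2,5,7,8}:  v_{1} + v_{2} + v_{5} + v_{7} + v_{8} = 0 — sig = [5:]
  • {0,1,5,7,8}:  v_{0} + v_{1} + v_{5} + v_{7} + v_{8} = v_{6} — sig = [5:1]
  • {0,1,4,7,8}:  v_{0} + v_{1} + v_{4} + v_{7} + v_{8} = 2·v_{6} — sig = [5:2]

so the primitive-relation signature multiset is
[[2:1], [2:1], [2:1], [2:1,1], [2:1,1], [2:1,1], [5:], [5:1], [5:2]]


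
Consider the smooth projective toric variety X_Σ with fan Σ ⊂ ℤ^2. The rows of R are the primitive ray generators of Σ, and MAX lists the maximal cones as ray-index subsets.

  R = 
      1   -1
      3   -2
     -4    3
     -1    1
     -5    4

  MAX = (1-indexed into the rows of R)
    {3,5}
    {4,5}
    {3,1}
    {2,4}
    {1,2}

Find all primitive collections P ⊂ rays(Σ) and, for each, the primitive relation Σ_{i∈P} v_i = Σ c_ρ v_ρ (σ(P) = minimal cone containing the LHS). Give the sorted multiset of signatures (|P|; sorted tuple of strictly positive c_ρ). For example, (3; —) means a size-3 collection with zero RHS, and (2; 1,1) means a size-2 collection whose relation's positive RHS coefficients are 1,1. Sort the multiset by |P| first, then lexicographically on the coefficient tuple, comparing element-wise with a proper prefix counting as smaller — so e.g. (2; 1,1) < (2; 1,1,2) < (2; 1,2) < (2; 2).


Σ has 5 primitive collections:

  P = {1,4}:  v_{1} + v_{4} = 0  ⇒ sig = (2; —)
  P = {1,5}:  v_{1} + v_{5} = v_{3}  ⇒ sig = (2; 1)
  P = {2,3}:  v_{2} + v_{3} = v_{4}  ⇒ sig = (2; 1)
  P = {3,4}:  v_{3} + v_{4} = v_{5}  ⇒ sig = (2; 1)
  P = {2,5}:  v_{2} + v_{5} = 2·v_{4}  ⇒ sig = (2; 2)

Sorted signature multiset PRS(X):
[(2; —), (2; 1), (2; 1), (2; 1), (2; 2)]


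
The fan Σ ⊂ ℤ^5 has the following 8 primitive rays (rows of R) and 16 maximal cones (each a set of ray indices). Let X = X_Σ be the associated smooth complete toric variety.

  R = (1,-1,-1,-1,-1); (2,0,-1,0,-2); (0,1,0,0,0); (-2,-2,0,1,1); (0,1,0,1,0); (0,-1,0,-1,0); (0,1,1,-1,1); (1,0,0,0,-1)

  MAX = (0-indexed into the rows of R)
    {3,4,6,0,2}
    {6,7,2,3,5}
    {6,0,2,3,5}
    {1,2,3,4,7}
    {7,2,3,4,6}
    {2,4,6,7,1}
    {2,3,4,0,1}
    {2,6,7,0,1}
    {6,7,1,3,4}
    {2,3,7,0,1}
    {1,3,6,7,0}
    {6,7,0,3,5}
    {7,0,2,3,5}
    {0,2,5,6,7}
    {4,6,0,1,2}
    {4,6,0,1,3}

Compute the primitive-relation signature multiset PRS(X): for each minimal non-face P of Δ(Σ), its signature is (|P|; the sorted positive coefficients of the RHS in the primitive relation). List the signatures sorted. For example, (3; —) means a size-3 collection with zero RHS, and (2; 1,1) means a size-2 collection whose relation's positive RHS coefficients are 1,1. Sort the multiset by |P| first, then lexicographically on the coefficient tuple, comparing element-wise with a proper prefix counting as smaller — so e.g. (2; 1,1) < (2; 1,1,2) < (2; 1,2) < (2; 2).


|primitive collections| = 5. Relations:

  P = {4,5}:  v_{4} + v_{5} = 0 — sig = (2; —)
  P = {1,5}:  v_{1} + v_{5} = v_{0} + v_{7} — sig = (2; 1,1)
  P = {0,4,7}:  v_{0} + v_{4} + v_{7} = v_{1} — sig = (3; 1)
  P = {1,2,3,6}:  v_{1} + v_{2} + v_{3} + v_{6} = 0 — sig = (4; —)
  P = {0,2,3,6,7}:  v_{0} + v_{2} + v_{3} + v_{6} + v_{7} = v_{5} — sig = (5; 1)

so the primitive-relation signature multiset is
    |P|=2: 2 collections, coeffs (), (1,1)
    |P|=3: 1 collection, coeffs (1)
    |P|=4: 1 collection, coeffs ()
    |P|=5: 1 collection, coeffs (1)


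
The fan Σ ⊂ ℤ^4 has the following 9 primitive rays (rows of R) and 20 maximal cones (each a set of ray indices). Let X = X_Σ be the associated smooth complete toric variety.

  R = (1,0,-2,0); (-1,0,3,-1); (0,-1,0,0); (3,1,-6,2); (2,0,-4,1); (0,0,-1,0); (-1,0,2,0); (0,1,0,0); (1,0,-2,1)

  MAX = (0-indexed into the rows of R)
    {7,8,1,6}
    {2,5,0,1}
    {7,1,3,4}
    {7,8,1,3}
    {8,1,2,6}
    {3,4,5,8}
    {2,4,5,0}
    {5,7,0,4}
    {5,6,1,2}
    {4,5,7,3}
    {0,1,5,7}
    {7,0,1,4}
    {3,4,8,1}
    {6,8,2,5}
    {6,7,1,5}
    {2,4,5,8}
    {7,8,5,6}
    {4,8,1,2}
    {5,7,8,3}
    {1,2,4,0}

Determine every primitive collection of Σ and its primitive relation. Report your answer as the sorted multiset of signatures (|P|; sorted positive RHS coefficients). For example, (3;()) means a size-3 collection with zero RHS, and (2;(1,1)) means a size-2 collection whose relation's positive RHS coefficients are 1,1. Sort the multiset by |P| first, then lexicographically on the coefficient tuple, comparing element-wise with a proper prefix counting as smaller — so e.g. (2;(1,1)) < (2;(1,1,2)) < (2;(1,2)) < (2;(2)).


11 minimal non-faces of Δ(Σ) (on 9 rays):

  {0,6}:  v_{0} + v_{6} = 0  so sig = (2;())
  {2,7}:  v_{2} + v_{7} = 0  so sig = (2;())
  {0,8}:  v_{0} + v_{8} = v_{4}  so sig = (2;(1))
  {4,6}:  v_{4} + v_{6} = v_{8}  so sig = (2;(1))
  {2,3}:  v_{2} + v_{3} = v_{4} + v_{8}  so sig = (2;(1,1))
  {0,3}:  v_{0} + v_{3} = 2·v_{4} + v_{7}  so sig = (2;(1,2))
  {3,6}:  v_{3} + v_{6} = v_{7} + 2·v_{8}  so sig = (2;(1,2))
  {1,5,8}:  v_{1} + v_{5} + v_{8} = 0  so sig = (3;())
  {1,4,5}:  v_{1} + v_{4} + v_{5} = v_{0}  so sig = (3;(1))
  {4,7,8}:  v_{4} + v_{7} + v_{8} = v_{3}  so sig = (3;(1))
  {1,3,5}:  v_{1} + v_{3} + v_{5} = v_{4} + v_{7}  so sig = (3;(1,1))

Sorted signature multiset PRS(X):
    |P|=2: 7 collections, coeffs (), (), (1), (1), (1,1), (1,2), (1,2)
    |P|=3: 4 collections, coeffs (), (1), (1), (1,1)


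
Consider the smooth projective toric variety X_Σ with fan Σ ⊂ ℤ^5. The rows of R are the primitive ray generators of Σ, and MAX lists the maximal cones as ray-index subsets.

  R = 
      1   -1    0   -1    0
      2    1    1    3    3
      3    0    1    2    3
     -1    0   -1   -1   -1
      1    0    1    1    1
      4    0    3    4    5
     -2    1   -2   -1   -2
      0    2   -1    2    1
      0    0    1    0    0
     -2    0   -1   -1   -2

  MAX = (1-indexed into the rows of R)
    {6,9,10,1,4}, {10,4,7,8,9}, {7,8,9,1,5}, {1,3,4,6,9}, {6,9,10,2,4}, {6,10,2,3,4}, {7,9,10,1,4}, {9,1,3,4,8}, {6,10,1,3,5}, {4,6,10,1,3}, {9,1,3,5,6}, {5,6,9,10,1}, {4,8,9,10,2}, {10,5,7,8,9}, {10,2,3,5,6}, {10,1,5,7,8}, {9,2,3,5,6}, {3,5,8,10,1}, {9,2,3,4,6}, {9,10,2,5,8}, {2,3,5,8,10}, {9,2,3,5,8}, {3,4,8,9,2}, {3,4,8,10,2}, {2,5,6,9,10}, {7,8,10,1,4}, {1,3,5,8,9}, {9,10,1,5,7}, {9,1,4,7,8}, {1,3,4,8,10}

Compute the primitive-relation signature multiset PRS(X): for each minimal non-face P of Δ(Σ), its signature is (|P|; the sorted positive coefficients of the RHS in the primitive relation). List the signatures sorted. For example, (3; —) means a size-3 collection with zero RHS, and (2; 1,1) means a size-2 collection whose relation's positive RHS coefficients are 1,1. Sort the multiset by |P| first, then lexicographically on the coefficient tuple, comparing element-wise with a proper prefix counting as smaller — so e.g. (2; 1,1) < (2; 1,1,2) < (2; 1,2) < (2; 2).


8 minimal non-faces of Δ(Σ) (on 10 rays):

  {4,5}:  v_{4} + v_{5} = 0  ⟹  sig = (2; —)
  {1,2}:  v_{1} + v_{2} = v_{3}  ⟹  sig = (2; 1)
  {2,7}:  v_{2} + v_{7} = v_{8}  ⟹  sig = (2; 1)
  {6,7}:  v_{6} + v_{7} = v_{2}  ⟹  sig = (2; 1)
  {3,7}:  v_{3} + v_{7} = v_{1} + v_{8}  ⟹  sig = (2; 1,1)
  {6,8}:  v_{6} + v_{8} = 2·v_{2}  ⟹  sig = (2; 2)
  {3,9,10}:  v_{3} + v_{9} + v_{10} = v_{5}  ⟹  sig = (3; 1)
  {1,8,9,10}:  v_{1} + v_{8} + v_{9} + v_{10} = v_{5} + v_{7}  ⟹  sig = (4; 1,1)

Sorted signature multiset PRS(X):
[(2; —), (2; 1), (2; 1), (2; 1), (2; 1,1), (2; 2), (3; 1), (4; 1,1)]


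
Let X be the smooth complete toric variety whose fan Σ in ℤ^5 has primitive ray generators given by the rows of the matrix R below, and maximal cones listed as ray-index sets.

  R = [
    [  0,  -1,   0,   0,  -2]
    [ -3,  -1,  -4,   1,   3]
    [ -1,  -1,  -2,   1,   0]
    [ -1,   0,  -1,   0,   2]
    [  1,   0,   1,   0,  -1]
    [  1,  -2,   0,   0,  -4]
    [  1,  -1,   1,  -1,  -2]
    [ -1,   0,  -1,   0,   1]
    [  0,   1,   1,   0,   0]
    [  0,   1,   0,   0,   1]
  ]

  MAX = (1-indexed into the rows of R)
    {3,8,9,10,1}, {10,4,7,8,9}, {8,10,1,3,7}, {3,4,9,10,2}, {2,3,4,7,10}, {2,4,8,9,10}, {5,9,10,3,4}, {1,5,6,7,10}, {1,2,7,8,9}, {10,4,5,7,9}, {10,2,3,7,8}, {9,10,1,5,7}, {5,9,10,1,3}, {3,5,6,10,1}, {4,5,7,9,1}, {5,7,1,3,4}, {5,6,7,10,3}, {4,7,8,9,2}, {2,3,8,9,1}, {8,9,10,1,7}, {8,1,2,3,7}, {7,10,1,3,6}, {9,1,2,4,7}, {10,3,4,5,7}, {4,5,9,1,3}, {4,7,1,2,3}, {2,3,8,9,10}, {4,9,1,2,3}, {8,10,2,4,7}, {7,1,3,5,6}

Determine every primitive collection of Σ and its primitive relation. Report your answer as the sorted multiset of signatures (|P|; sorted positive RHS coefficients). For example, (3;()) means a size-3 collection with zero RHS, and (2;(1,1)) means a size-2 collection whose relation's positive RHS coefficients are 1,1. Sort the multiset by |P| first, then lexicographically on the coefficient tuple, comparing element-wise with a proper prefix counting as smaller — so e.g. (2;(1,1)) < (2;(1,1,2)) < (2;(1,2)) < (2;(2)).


Δ(Σ) — 10 vertices, 13 min non-faces:

  • {5,8}:  v_{5} + v_{8} = 0  so sig = (2;())
  • {2,5}:  v_{2} + v_{5} = v_{3} + v_{4}  so sig = (2;(1,1))
  • {4,6}:  v_{4} + v_{6} = v_{3} + v_{7}  so sig = (2;(1,1))
  • {6,8}:  v_{6} + v_{8} = v_{1} + v_{3} + v_{7} + v_{10}  so sig = (2;(1,1,1,1))
  • {2,6}:  v_{2} + v_{6} = 2·v_{3} + v_{7} + v_{8}  so sig = (2;(1,1,2))
  • {6,9}:  v_{6} + v_{9} = 2·v_{1} + v_{5} + v_{10}  so sig = (2;(1,1,2))
  • {1,4,10}:  v_{1} + v_{4} + v_{10} = v_{8}  so sig = (3;(1))
  • {3,4,8}:  v_{3} + v_{4} + v_{8} = v_{2}  so sig = (3;(1))
  • {3,7,9}:  v_{3} + v_{7} + v_{9} = v_{1}  so sig = (3;(1))
  • {1,4,8}:  v_{1} + v_{4} + v_{8} = v_{2} + v_{7} + v_{9}  so sig = (3;(1,1,1))
  • {1,2,10}:  v_{1} + v_{2} + v_{10} = v_{3} + 2·v_{8}  so sig = (3;(1,2))
  • {2,7,9,10}:  v_{2} + v_{7} + v_{9} + v_{10} = 2·v_{8}  so sig = (4;(2))
  • {1,3,5,7,10}:  v_{1} + v_{3} + v_{5} + v_{7} + v_{10} = v_{6}  so sig = (5;(1))

Signatures (|P|; sorted positive RHS coefficients), sorted:
    |P|=2: 6 collections, coeffs (), (1,1), (1,1), (1,1,1,1), (1,1,2), (1,1,2)
    |P|=3: 5 collections, coeffs (1), (1), (1), (1,1,1), (1,2)
    |P|=4: 1 collection, coeffs (2)
    |P|=5: 1 collection, coeffs (1)


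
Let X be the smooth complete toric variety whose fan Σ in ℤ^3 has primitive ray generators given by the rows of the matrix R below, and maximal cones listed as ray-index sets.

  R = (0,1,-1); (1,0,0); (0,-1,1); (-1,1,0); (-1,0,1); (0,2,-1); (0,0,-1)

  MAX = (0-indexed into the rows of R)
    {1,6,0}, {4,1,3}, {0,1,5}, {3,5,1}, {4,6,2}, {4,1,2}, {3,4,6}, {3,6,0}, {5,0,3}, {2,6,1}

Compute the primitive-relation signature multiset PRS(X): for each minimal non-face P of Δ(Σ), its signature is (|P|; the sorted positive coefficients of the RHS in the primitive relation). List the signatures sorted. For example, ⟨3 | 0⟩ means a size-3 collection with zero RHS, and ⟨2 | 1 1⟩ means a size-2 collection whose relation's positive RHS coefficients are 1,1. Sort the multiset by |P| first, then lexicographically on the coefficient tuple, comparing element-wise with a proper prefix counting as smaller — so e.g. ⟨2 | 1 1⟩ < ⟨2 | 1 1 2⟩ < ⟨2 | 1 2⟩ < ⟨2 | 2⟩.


Minimal non-faces — 9 found among 7 rays, 10 max cones:

  • {0,2}:  v_{0} + v_{2} = 0 — sig = ⟨2 | 0⟩
  • {0,4}:  v_{0} + v_{4} = v_{3} — sig = ⟨2 | 1⟩
  • {2,3}:  v_{2} + v_{3} = v_{4} — sig = ⟨2 | 1⟩
  • {2,5}:  v_{2} + v_{5} = v_{1} + v_{3} — sig = ⟨2 | 1 1⟩
  • {4,5}:  v_{4} + v_{5} = v_{1} + 2·v_{3} — sig = ⟨2 | 1 2⟩
  • {5,6}:  v_{5} + v_{6} = 2·v_{0} — sig = ⟨2 | 2⟩
  • {1,4,6}:  v_{1} + v_{4} + v_{6} = 0 — sig = ⟨3 | 0⟩
  • {0,1,3}:  v_{0} + v_{1} + v_{3} = v_{5} — sig = ⟨3 | 1⟩
  • {1,3,6}:  v_{1} + v_{3} + v_{6} = v_{0} — sig = ⟨3 | 1⟩

so the primitive-relation signature multiset is
[⟨2 | 0⟩, ⟨2 | 1⟩, ⟨2 | 1⟩, ⟨2 | 1 1⟩, ⟨2 | 1 2⟩, ⟨2 | 2⟩, ⟨3 | 0⟩, ⟨3 | 1⟩, ⟨3 | 1⟩]


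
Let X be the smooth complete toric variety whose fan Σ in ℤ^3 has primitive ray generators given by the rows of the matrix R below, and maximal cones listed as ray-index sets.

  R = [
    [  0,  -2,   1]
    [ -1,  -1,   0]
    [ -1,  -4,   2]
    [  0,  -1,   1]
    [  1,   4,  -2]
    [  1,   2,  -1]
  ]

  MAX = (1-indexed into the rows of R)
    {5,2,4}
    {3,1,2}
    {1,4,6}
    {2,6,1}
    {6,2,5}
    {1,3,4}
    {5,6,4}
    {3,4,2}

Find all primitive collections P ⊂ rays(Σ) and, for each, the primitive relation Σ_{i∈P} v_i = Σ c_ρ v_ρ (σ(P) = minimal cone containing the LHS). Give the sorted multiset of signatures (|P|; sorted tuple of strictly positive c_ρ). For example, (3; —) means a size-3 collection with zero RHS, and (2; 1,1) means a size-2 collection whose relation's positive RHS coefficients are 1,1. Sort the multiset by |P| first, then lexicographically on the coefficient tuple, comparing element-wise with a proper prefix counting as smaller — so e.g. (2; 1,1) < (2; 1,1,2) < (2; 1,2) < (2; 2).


5 minimal non-faces of Δ(Σ) (on 6 rays):

  • {3,5}:  v_{3} + v_{5} = 0  ⇒ sig = (2; —)
  • {1,5}:  v_{1} + v_{5} = v_{6}  ⇒ sig = (2; 1)
  • {3,6}:  v_{3} + v_{6} = v_{1}  ⇒ sig = (2; 1)
  • {2,4,6}:  v_{2} + v_{4} + v_{6} = 0  ⇒ sig = (3; —)
  • {1,2,4}:  v_{1} + v_{2} + v_{4} = v_{3}  ⇒ sig = (3; 1)

Hence PRS(X_Σ) =
    (2; —)
    (2; 1)
    (2; 1)
    (3; —)
    (3; 1)


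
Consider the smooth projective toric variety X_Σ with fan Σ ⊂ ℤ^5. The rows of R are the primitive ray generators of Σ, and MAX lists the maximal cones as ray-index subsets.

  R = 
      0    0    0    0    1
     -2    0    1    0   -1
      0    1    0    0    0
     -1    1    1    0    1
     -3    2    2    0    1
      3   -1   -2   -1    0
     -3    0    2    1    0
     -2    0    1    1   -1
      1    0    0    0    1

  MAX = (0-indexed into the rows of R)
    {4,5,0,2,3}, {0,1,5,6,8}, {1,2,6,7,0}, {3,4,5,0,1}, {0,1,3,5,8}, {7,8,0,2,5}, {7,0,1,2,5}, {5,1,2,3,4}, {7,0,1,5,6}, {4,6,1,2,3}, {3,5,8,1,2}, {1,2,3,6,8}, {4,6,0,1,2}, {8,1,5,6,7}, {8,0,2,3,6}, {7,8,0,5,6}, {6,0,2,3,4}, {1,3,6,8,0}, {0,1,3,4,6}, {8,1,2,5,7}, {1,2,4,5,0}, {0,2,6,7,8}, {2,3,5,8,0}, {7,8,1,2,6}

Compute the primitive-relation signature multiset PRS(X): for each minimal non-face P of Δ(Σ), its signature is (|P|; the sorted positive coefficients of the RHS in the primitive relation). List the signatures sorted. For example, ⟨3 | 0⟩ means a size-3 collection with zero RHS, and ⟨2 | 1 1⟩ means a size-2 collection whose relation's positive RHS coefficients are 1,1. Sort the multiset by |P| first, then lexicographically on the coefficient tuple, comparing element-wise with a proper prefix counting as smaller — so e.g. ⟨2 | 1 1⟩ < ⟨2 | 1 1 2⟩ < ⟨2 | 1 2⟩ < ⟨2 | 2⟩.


Minimal non-faces — 9 found among 9 rays, 24 max cones:

  P = {3,7}:  v_{3} + v_{7} = v_{2} + v_{6} — sig = ⟨2 | 1 1⟩
  P = {4,7}:  v_{4} + v_{7} = v_{0} + v_{1} + 2·v_{2} + v_{6} — sig = ⟨2 | 1 1 1 2⟩
  P = {4,8}:  v_{4} + v_{8} = 2·v_{3} — sig = ⟨2 | 2⟩
  P = {2,5,6}:  v_{2} + v_{5} + v_{6} = 0 — sig = ⟨3 | 0⟩
  P = {3,5,6}:  v_{3} + v_{5} + v_{6} = v_{0} + v_{1} + v_{8} — sig = ⟨3 | 1 1 1⟩
  P = {4,5,6}:  v_{4} + v_{5} + v_{6} = v_{0} + v_{1} + v_{3} — sig = ⟨3 | 1 1 1⟩
  P = {0,1,2,3}:  v_{0} + v_{1} + v_{2} + v_{3} = v_{4} — sig = ⟨4 | 1⟩
  P = {0,1,2,8}:  v_{0} + v_{1} + v_{2} + v_{8} = v_{3} — sig = ⟨4 | 1⟩
  P = {0,1,7,8}:  v_{0} + v_{1} + v_{7} + v_{8} = v_{6} — sig = ⟨4 | 1⟩

Signatures (|P|; sorted positive RHS coefficients), sorted:
    ⟨2 | 1 1⟩
    ⟨2 | 1 1 1 2⟩
    ⟨2 | 2⟩
    ⟨3 | 0⟩
    ⟨3 | 1 1 1⟩
    ⟨3 | 1 1 1⟩
    ⟨4 | 1⟩
    ⟨4 | 1⟩
    ⟨4 | 1⟩


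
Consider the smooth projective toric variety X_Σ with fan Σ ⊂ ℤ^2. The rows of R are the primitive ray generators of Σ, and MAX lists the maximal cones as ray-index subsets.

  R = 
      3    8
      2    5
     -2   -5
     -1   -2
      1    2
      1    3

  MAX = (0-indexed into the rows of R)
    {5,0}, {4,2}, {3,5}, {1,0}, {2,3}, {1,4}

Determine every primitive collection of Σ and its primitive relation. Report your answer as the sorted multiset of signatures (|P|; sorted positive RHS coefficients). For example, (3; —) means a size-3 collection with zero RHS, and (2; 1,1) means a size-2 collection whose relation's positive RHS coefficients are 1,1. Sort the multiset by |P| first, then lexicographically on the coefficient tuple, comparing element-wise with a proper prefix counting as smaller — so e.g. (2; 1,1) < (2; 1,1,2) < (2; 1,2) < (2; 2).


9 minimal non-faces of Δ(Σ) (on 6 rays):

  P={1,2}:  v_{1} + v_{2} = 0  ⇒ sig = (2; —)
  P={3,4}:  v_{3} + v_{4} = 0  ⇒ sig = (2; —)
  P={0,2}:  v_{0} + v_{2} = v_{5}  ⇒ sig = (2; 1)
  P={1,3}:  v_{1} + v_{3} = v_{5}  ⇒ sig = (2; 1)
  P={1,5}:  v_{1} + v_{5} = v_{0}  ⇒ sig = (2; 1)
  P={2,5}:  v_{2} + v_{5} = v_{3}  ⇒ sig = (2; 1)
  P={4,5}:  v_{4} + v_{5} = v_{1}  ⇒ sig = (2; 1)
  P={0,3}:  v_{0} + v_{3} = 2·v_{5}  ⇒ sig = (2; 2)
  P={0,4}:  v_{0} + v_{4} = 2·v_{1}  ⇒ sig = (2; 2)

Sorted signature multiset PRS(X):
[(2; —), (2; —), (2; 1), (2; 1), (2; 1), (2; 1), (2; 1), (2; 2), (2; 2)]


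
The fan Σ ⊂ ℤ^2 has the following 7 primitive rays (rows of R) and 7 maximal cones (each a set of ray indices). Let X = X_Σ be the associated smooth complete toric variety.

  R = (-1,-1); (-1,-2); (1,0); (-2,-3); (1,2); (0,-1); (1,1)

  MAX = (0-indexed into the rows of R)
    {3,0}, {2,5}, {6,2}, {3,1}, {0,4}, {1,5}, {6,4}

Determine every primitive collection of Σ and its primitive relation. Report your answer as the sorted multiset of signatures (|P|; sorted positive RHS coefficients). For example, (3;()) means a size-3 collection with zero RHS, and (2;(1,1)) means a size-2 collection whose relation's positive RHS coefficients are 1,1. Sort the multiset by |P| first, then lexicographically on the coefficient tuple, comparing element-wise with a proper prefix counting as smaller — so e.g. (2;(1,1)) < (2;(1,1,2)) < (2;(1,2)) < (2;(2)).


Primitive collections (14):

  {0,6}:  v_{0} + v_{6} = 0  →  sig = (2;())
  {1,4}:  v_{1} + v_{4} = 0  →  sig = (2;())
  {0,1}:  v_{0} + v_{1} = v_{3}  →  sig = (2;(1))
  {0,2}:  v_{0} + v_{2} = v_{5}  →  sig = (2;(1))
  {0,5}:  v_{0} + v_{5} = v_{1}  →  sig = (2;(1))
  {1,6}:  v_{1} + v_{6} = v_{5}  →  sig = (2;(1))
  {3,4}:  v_{3} + v_{4} = v_{0}  →  sig = (2;(1))
  {3,6}:  v_{3} + v_{6} = v_{1}  →  sig = (2;(1))
  {4,5}:  v_{4} + v_{5} = v_{6}  →  sig = (2;(1))
  {5,6}:  v_{5} + v_{6} = v_{2}  →  sig = (2;(1))
  {2,3}:  v_{2} + v_{3} = v_{1} + v_{5}  →  sig = (2;(1,1))
  {1,2}:  v_{1} + v_{2} = 2·v_{5}  →  sig = (2;(2))
  {2,4}:  v_{2} + v_{4} = 2·v_{6}  →  sig = (2;(2))
  {3,5}:  v_{3} + v_{5} = 2·v_{1}  →  sig = (2;(2))

so the primitive-relation signature multiset is
    |P|=2: 14 collections, coeffs (), (), (1), (1), (1), (1), (1), (1), (1), (1), (1,1), (2), (2), (2)


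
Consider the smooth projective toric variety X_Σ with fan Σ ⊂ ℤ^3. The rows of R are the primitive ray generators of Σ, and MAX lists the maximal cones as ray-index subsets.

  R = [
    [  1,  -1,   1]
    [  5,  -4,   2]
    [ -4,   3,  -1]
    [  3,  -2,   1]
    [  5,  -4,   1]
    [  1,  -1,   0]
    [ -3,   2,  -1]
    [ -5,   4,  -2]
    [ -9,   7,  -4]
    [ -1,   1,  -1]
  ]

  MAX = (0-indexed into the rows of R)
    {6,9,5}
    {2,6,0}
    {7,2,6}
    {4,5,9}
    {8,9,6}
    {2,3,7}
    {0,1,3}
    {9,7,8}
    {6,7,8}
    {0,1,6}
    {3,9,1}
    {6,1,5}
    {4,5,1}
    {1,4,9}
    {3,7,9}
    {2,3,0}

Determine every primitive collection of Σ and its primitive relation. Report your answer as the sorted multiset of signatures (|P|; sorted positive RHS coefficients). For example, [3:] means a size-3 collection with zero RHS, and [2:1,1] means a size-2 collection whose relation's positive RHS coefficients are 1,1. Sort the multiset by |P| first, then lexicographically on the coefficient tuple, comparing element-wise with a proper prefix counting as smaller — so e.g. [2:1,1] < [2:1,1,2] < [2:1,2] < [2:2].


Σ has 24 primitive collections:

  P={0,9}:  v_{0} + v_{9} = 0  ⟹  sig = [2:]
  P={1,7}:  v_{1} + v_{7} = 0  ⟹  sig = [2:]
  P={3,6}:  v_{3} + v_{6} = 0  ⟹  sig = [2:]
  P={0,7}:  v_{0} + v_{7} = v_{2}  ⟹  sig = [2:1]
  P={1,2}:  v_{1} + v_{2} = v_{0}  ⟹  sig = [2:1]
  P={2,4}:  v_{2} + v_{4} = v_{5}  ⟹  sig = [2:1]
  P={2,5}:  v_{2} + v_{5} = v_{6}  ⟹  sig = [2:1]
  P={2,9}:  v_{2} + v_{9} = v_{7}  ⟹  sig = [2:1]
  P={0,4}:  v_{0} + v_{4} = v_{1} + v_{5}  ⟹  sig = [2:1,1]
  P={0,5}:  v_{0} + v_{5} = v_{1} + v_{6}  ⟹  sig = [2:1,1]
  P={0,8}:  v_{0} + v_{8} = v_{6} + v_{7}  ⟹  sig = [2:1,1]
  P={1,8}:  v_{1} + v_{8} = v_{6} + v_{9}  ⟹  sig = [2:1,1]
  P={3,5}:  v_{3} + v_{5} = v_{1} + v_{9}  ⟹  sig = [2:1,1]
  P={3,8}:  v_{3} + v_{8} = v_{7} + v_{9}  ⟹  sig = [2:1,1]
  P={4,7}:  v_{4} + v_{7} = v_{5} + v_{9}  ⟹  sig = [2:1,1]
  P={5,7}:  v_{5} + v_{7} = v_{6} + v_{9}  ⟹  sig = [2:1,1]
  P={4,8}:  v_{4} + v_{8} = v_{5} + v_{6} + 2·v_{9}  ⟹  sig = [2:1,1,2]
  P={2,8}:  v_{2} + v_{8} = v_{6} + 2·v_{7}  ⟹  sig = [2:1,2]
  P={4,6}:  v_{4} + v_{6} = 2·v_{5}  ⟹  sig = [2:2]
  P={3,4}:  v_{3} + v_{4} = 2·v_{1} + 2·v_{9}  ⟹  sig = [2:2,2]
  P={5,8}:  v_{5} + v_{8} = 2·v_{6} + 2·v_{9}  ⟹  sig = [2:2,2]
  P={1,5,9}:  v_{1} + v_{5} + v_{9} = v_{4}  ⟹  sig = [3:1]
  P={1,6,9}:  v_{1} + v_{6} + v_{9} = v_{5}  ⟹  sig = [3:1]
  P={6,7,9}:  v_{6} + v_{7} + v_{9} = v_{8}  ⟹  sig = [3:1]

Hence PRS(X_Σ) =
{ [2:] ×3,  [2:1] ×5,  [2:1,1] ×8,  [2:1,1,2],  [2:1,2],  [2:2],  [2:2,2] ×2,  [3:1] ×3 }


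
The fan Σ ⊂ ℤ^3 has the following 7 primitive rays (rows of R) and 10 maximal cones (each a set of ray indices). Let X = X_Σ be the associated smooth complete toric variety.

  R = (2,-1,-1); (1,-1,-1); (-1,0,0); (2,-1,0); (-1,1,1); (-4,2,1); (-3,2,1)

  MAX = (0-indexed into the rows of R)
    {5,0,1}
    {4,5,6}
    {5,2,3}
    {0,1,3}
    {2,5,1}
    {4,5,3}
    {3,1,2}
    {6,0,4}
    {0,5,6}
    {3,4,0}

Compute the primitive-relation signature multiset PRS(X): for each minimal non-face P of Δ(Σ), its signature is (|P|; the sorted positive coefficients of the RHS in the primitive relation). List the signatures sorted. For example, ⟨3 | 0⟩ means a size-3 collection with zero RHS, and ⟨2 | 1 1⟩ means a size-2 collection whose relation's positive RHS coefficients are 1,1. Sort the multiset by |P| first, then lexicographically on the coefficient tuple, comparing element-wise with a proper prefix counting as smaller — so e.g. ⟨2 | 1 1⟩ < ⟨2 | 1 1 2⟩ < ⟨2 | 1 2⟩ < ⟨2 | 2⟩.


9 collections generate NE(X_Σ); each relation:

  P={1,4}:  v_{1} + v_{4} = 0 — sig = ⟨2 | 0⟩
  P={0,2}:  v_{0} + v_{2} = v_{1} — sig = ⟨2 | 1⟩
  P={2,6}:  v_{2} + v_{6} = v_{5} — sig = ⟨2 | 1⟩
  P={3,6}:  v_{3} + v_{6} = v_{4} — sig = ⟨2 | 1⟩
  P={1,6}:  v_{1} + v_{6} = v_{0} + v_{5} — sig = ⟨2 | 1 1⟩
  P={2,4}:  v_{2} + v_{4} = v_{3} + v_{5} — sig = ⟨2 | 1 1⟩
  P={0,3,5}:  v_{0} + v_{3} + v_{5} = 0 — sig = ⟨3 | 0⟩
  P={0,4,5}:  v_{0} + v_{4} + v_{5} = v_{6} — sig = ⟨3 | 1⟩
  P={1,3,5}:  v_{1} + v_{3} + v_{5} = v_{2} — sig = ⟨3 | 1⟩

so the primitive-relation signature multiset is
{ ⟨2 | 0⟩,  ⟨2 | 1⟩ ×3,  ⟨2 | 1 1⟩ ×2,  ⟨3 | 0⟩,  ⟨3 | 1⟩ ×2 }


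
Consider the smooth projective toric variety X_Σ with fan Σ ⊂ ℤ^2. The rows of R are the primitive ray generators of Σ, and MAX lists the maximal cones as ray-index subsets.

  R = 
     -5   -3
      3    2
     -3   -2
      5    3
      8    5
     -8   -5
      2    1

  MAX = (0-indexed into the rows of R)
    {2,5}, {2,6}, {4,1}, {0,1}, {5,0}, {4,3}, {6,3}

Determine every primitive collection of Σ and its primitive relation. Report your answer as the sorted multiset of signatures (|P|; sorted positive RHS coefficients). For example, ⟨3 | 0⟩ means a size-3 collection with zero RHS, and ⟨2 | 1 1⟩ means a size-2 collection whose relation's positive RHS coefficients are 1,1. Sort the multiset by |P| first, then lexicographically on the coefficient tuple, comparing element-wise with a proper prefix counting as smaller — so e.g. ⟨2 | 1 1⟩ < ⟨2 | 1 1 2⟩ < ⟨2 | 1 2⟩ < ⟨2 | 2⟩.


Σ has 14 primitive collections:

  P = {0,3}:  v_{0} + v_{3} = 0  →  sig = ⟨2 | 0⟩
  P = {1,2}:  v_{1} + v_{2} = 0  →  sig = ⟨2 | 0⟩
  P = {4,5}:  v_{4} + v_{5} = 0  →  sig = ⟨2 | 0⟩
  P = {0,2}:  v_{0} + v_{2} = v_{5}  →  sig = ⟨2 | 1⟩
  P = {0,4}:  v_{0} + v_{4} = v_{1}  →  sig = ⟨2 | 1⟩
  P = {0,6}:  v_{0} + v_{6} = v_{2}  →  sig = ⟨2 | 1⟩
  P = {1,3}:  v_{1} + v_{3} = v_{4}  →  sig = ⟨2 | 1⟩
  P = {1,5}:  v_{1} + v_{5} = v_{0}  →  sig = ⟨2 | 1⟩
  P = {1,6}:  v_{1} + v_{6} = v_{3}  →  sig = ⟨2 | 1⟩
  P = {2,3}:  v_{2} + v_{3} = v_{6}  →  sig = ⟨2 | 1⟩
  P = {2,4}:  v_{2} + v_{4} = v_{3}  →  sig = ⟨2 | 1⟩
  P = {3,5}:  v_{3} + v_{5} = v_{2}  →  sig = ⟨2 | 1⟩
  P = {4,6}:  v_{4} + v_{6} = 2·v_{3}  →  sig = ⟨2 | 2⟩
  P = {5,6}:  v_{5} + v_{6} = 2·v_{2}  →  sig = ⟨2 | 2⟩

so the primitive-relation signature multiset is
[⟨2 | 0⟩, ⟨2 | 0⟩, ⟨2 | 0⟩, ⟨2 | 1⟩, ⟨2 | 1⟩, ⟨2 | 1⟩, ⟨2 | 1⟩, ⟨2 | 1⟩, ⟨2 | 1⟩, ⟨2 | 1⟩, ⟨2 | 1⟩, ⟨2 | 1⟩, ⟨2 | 2⟩, ⟨2 | 2⟩]


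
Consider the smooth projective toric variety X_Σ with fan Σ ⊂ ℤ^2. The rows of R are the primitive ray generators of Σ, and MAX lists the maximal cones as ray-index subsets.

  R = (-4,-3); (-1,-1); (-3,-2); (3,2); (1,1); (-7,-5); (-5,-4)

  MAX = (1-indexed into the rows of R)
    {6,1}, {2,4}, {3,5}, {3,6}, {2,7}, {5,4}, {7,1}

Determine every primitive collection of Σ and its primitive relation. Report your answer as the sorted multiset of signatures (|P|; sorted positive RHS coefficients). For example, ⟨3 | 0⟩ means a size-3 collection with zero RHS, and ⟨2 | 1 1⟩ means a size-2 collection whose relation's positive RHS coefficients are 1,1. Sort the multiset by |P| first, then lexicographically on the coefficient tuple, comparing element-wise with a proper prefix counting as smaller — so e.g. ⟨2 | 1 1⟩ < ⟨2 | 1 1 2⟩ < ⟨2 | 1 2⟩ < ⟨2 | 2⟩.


14 minimal non-faces of Δ(Σ) (on 7 rays):

  P = {2,5}:  v_{2} + v_{5} = 0  so sig = ⟨2 | 0⟩
  P = {3,4}:  v_{3} + v_{4} = 0  so sig = ⟨2 | 0⟩
  P = {1,2}:  v_{1} + v_{2} = v_{7}  so sig = ⟨2 | 1⟩
  P = {1,3}:  v_{1} + v_{3} = v_{6}  so sig = ⟨2 | 1⟩
  P = {1,4}:  v_{1} + v_{4} = v_{2}  so sig = ⟨2 | 1⟩
  P = {1,5}:  v_{1} + v_{5} = v_{3}  so sig = ⟨2 | 1⟩
  P = {2,3}:  v_{2} + v_{3} = v_{1}  so sig = ⟨2 | 1⟩
  P = {4,6}:  v_{4} + v_{6} = v_{1}  so sig = ⟨2 | 1⟩
  P = {5,7}:  v_{5} + v_{7} = v_{1}  so sig = ⟨2 | 1⟩
  P = {2,6}:  v_{2} + v_{6} = 2·v_{1}  so sig = ⟨2 | 2⟩
  P = {3,7}:  v_{3} + v_{7} = 2·v_{1}  so sig = ⟨2 | 2⟩
  P = {4,7}:  v_{4} + v_{7} = 2·v_{2}  so sig = ⟨2 | 2⟩
  P = {5,6}:  v_{5} + v_{6} = 2·v_{3}  so sig = ⟨2 | 2⟩
  P = {6,7}:  v_{6} + v_{7} = 3·v_{1}  so sig = ⟨2 | 3⟩

Sorted signature multiset PRS(X):
    |P|=2: 14 collections, coeffs (), (), (1), (1), (1), (1), (1), (1), (1), (2), (2), (2), (2), (3)


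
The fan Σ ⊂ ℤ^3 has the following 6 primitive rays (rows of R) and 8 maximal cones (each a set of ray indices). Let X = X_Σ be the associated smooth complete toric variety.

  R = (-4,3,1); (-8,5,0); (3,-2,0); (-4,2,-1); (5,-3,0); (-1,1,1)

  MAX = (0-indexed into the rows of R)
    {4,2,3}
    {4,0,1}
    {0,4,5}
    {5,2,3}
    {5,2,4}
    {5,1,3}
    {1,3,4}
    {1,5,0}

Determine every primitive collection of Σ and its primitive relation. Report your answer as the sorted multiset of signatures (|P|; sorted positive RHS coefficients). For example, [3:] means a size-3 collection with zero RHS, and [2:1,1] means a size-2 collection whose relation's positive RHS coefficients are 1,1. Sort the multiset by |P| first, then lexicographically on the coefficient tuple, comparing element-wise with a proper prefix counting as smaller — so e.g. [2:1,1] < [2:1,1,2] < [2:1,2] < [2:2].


Primitive collections (5):

  • {0,2}:  v_{0} + v_{2} = v_{5} ; sig = [2:1]
  • {0,3}:  v_{0} + v_{3} = v_{1} ; sig = [2:1]
  • {1,2}:  v_{1} + v_{2} = v_{3} + v_{5} ; sig = [2:1,1]
  • {3,4,5}:  v_{3} + v_{4} + v_{5} = 0 ; sig = [3:]
  • {1,4,5}:  v_{1} + v_{4} + v_{5} = v_{0} ; sig = [3:1]

Sorted signature multiset PRS(X):
{ [2:1] ×2,  [2:1,1],  [3:],  [3:1] }
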